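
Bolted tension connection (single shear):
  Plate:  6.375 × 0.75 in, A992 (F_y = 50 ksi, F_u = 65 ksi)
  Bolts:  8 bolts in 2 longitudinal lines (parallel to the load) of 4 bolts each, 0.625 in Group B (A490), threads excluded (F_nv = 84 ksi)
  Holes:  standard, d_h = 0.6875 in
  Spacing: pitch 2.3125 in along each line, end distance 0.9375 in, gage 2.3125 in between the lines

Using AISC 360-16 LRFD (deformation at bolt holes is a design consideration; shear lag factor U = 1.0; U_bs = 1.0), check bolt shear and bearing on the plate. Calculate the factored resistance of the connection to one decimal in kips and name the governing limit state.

Bolt shear: A_b = π(0.625)²/4 = 0.3068 in². φR_n = 0.75 × 84 × 0.3068 × 8 × 1 = 154.6 kips.
Bearing (0.75 in plate, F_u = 65 ksi): end bolts L_c = 0.9375 − 0.6875/2 = 0.59375, R_n = min(1.2×0.59375×0.75×65, 2.4×0.625×0.75×65) = 34.734 kips/bolt; interior L_c = 2.3125 − 0.6875 = 1.625, R_n = 73.125 kips/bolt. φR_n = 0.75 × (2×34.734 + 6×73.125) = 381.2 kips.
Governing: min(154.6, 381.2) = 154.6 kips → bolt shear.

154.6 kips (bolt shear governs)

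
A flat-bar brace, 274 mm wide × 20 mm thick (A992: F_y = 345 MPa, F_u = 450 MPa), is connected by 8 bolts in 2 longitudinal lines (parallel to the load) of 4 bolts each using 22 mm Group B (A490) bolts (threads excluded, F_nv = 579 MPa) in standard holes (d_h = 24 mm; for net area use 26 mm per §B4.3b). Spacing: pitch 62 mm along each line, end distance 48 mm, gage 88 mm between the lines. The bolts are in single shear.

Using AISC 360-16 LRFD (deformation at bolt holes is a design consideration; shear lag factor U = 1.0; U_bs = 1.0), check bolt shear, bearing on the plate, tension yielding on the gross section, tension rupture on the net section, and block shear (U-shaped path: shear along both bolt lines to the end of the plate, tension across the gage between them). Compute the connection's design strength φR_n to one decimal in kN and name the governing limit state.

1320.6 kN (bolt shear governs)

Bolt shear: A_b = π(22)²/4 = 380.13 mm². φR_n = 0.75 × 579 × 380.13 × 8 × 1 = 1320.6 kN.
Bearing (20 mm plate, F_u = 450 MPa): end bolts L_c = 48 − 24/2 = 36, R_n = min(1.2×36×20×450, 2.4×22×20×450) = 388.8 kN/bolt; interior L_c = 62 − 24 = 38, R_n = 410.4 kN/bolt. φR_n = 0.75 × (2×388.8 + 6×410.4) = 2430.0 kN.
Tension yield (gross): A_g = 274×20 = 5480 mm². φR_n = 0.90 × 345 × 5480 = 1701.5 kN.
Tension rupture (net): A_n = (274 − 2×26)×20 = 4440 mm² (U = 1.0, A_e = A_n). φR_n = 0.75 × 450 × 4440 = 1498.5 kN.
Block shear: shear path 2×[48+3×62] = 2×234 mm, A_gv = 9360, A_nv = 2×(234 − 3.5×26)×20 = 5720 mm²; tension across gage: (88 − 1×26)×20 = 1240 mm². R_n = min(0.6×450×5720, 0.6×345×9360) + 1.0×450×1240 = min(1544.4, 1937.5) + 558 = 2102.4 kN. φR_n = 0.75 × 2102.4 = 1576.8 kN.
Governing: min(1320.6, 2430.0, 1701.5, 1498.5, 1576.8) = 1320.6 kN → bolt shear.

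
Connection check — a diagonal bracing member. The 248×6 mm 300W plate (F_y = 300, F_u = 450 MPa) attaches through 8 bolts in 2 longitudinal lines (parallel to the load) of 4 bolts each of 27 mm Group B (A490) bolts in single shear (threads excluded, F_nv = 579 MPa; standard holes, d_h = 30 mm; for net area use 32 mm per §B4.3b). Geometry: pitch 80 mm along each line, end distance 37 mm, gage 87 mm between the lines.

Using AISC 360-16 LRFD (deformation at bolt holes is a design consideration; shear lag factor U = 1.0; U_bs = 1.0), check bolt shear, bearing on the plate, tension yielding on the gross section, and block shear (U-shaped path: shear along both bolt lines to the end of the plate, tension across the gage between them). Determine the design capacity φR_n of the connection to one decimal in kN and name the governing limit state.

Bolt shear: A_b = π(27)²/4 = 572.56 mm². φR_n = 0.75 × 579 × 572.56 × 8 × 1 = 1989.1 kN.
Bearing (6 mm plate, F_u = 450 MPa): end bolts L_c = 37 − 30/2 = 22, R_n = min(1.2×22×6×450, 2.4×27×6×450) = 71.28 kN/bolt; interior L_c = 80 − 30 = 50, R_n = 162 kN/bolt. φR_n = 0.75 × (2×71.28 + 6×162) = 835.9 kN.
Tension yield (gross): A_g = 248×6 = 1488 mm². φR_n = 0.90 × 300 × 1488 = 401.8 kN.
Block shear: shear path 2×[37+3×80] = 2×277 mm, A_gv = 3324, A_nv = 2×(277 − 3.5×32)×6 = 1980 mm²; tension across gage: (87 − 1×32)×6 = 330 mm². R_n = min(0.6×450×1980, 0.6×300×3324) + 1.0×450×330 = min(534.6, 598.32) + 148.5 = 683.1 kN. φR_n = 0.75 × 683.1 = 512.3 kN.
Governing: min(1989.1, 835.9, 401.8, 512.3) = 401.8 kN → gross-section yield.

401.8 kN (gross-section yield governs)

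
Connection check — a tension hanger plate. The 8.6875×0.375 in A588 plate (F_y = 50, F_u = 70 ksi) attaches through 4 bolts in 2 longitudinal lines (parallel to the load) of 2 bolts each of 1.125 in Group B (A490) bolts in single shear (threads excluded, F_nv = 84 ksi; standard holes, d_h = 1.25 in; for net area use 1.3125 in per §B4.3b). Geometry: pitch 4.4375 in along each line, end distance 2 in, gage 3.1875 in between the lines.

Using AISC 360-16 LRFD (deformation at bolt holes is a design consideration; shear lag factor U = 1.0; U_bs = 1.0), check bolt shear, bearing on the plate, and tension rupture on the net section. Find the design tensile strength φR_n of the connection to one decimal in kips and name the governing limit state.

Bolt shear: A_b = π(1.125)²/4 = 0.99402 in². φR_n = 0.75 × 84 × 0.99402 × 4 × 1 = 250.5 kips.
Bearing (0.375 in plate, F_u = 70 ksi): end bolts L_c = 2 − 1.25/2 = 1.375, R_n = min(1.2×1.375×0.375×70, 2.4×1.125×0.375×70) = 43.313 kips/bolt; interior L_c = 4.4375 − 1.25 = 3.1875, R_n = 70.875 kips/bolt. φR_n = 0.75 × (2×43.313 + 2×70.875) = 171.3 kips.
Tension rupture (net): A_n = (8.6875 − 2×1.3125)×0.375 = 2.2734 in² (U = 1.0, A_e = A_n). φR_n = 0.75 × 70 × 2.2734 = 119.4 kips.
Governing: min(250.5, 171.3, 119.4) = 119.4 kips → net-section rupture.

119.4 kips (net-section rupture governs)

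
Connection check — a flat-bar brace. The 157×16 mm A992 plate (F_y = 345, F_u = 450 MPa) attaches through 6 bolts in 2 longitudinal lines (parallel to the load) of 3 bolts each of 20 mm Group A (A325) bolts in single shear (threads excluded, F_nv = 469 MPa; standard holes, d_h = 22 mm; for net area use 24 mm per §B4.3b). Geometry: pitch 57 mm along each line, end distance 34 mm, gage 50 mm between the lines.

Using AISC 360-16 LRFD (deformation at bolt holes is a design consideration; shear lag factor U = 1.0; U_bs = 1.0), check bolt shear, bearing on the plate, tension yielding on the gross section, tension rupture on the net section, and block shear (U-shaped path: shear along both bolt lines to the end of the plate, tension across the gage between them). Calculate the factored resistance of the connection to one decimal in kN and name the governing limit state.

Bolt shear: A_b = π(20)²/4 = 314.16 mm². φR_n = 0.75 × 469 × 314.16 × 6 × 1 = 663.0 kN.
Bearing (16 mm plate, F_u = 450 MPa): end bolts L_c = 34 − 22/2 = 23, R_n = min(1.2×23×16×450, 2.4×20×16×450) = 198.72 kN/bolt; interior L_c = 57 − 22 = 35, R_n = 302.4 kN/bolt. φR_n = 0.75 × (2×198.72 + 4×302.4) = 1205.3 kN.
Tension yield (gross): A_g = 157×16 = 2512 mm². φR_n = 0.90 × 345 × 2512 = 780.0 kN.
Tension rupture (net): A_n = (157 − 2×24)×16 = 1744 mm² (U = 1.0, A_e = A_n). φR_n = 0.75 × 450 × 1744 = 588.6 kN.
Block shear: shear path 2×[34+2×57] = 2×148 mm, A_gv = 4736, A_nv = 2×(148 − 2.5×24)×16 = 2816 mm²; tension across gage: (50 − 1×24)×16 = 416 mm². R_n = min(0.6×450×2816, 0.6×345×4736) + 1.0×450×416 = min(760.32, 980.35) + 187.2 = 947.52 kN. φR_n = 0.75 × 947.52 = 710.6 kN.
Governing: min(663.0, 1205.3, 780.0, 588.6, 710.6) = 588.6 kN → net-section rupture.

588.6 kN (net-section rupture governs)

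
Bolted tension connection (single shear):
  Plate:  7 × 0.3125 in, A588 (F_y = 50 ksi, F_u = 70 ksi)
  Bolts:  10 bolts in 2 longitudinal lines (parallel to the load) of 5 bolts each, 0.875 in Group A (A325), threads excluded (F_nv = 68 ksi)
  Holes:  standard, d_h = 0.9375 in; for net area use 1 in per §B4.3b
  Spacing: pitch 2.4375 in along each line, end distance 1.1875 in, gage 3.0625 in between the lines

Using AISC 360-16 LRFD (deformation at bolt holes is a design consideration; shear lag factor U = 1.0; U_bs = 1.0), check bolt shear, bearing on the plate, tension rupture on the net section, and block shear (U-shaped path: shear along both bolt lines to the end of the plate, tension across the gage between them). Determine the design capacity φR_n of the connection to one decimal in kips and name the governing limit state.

82.0 kips (net-section rupture governs)

Bolt shear: A_b = π(0.875)²/4 = 0.60132 in². φR_n = 0.75 × 68 × 0.60132 × 10 × 1 = 306.7 kips.
Bearing (0.3125 in plate, F_u = 70 ksi): end bolts L_c = 1.1875 − 0.9375/2 = 0.71875, R_n = min(1.2×0.71875×0.3125×70, 2.4×0.875×0.3125×70) = 18.867 kips/bolt; interior L_c = 2.4375 − 0.9375 = 1.5, R_n = 39.375 kips/bolt. φR_n = 0.75 × (2×18.867 + 8×39.375) = 264.6 kips.
Tension rupture (net): A_n = (7 − 2×1)×0.3125 = 1.5625 in² (U = 1.0, A_e = A_n). φR_n = 0.75 × 70 × 1.5625 = 82.0 kips.
Block shear: shear path 2×[1.1875+4×2.4375] = 2×10.9375 in, A_gv = 6.8359, A_nv = 2×(10.9375 − 4.5×1)×0.3125 = 4.0234 in²; tension across gage: (3.0625 − 1×1)×0.3125 = 0.64453 in². R_n = min(0.6×70×4.0234, 0.6×50×6.8359) + 1.0×70×0.64453 = min(168.98, 205.08) + 45.117 = 214.1 kips. φR_n = 0.75 × 214.1 = 160.6 kips.
Governing: min(306.7, 264.6, 82.0, 160.6) = 82.0 kips → net-section rupture.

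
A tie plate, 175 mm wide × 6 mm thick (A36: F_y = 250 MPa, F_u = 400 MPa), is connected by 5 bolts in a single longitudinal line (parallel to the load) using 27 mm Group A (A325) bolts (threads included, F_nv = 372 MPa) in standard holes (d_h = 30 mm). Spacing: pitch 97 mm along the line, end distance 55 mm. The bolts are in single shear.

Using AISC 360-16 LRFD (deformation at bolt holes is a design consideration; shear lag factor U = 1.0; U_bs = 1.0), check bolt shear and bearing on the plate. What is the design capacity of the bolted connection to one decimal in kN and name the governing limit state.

553.0 kN (bearing governs)

Bolt shear: A_b = π(27)²/4 = 572.56 mm². φR_n = 0.75 × 372 × 572.56 × 5 × 1 = 798.7 kN.
Bearing (6 mm plate, F_u = 400 MPa): end bolts L_c = 55 − 30/2 = 40, R_n = min(1.2×40×6×400, 2.4×27×6×400) = 115.2 kN/bolt; interior L_c = 97 − 30 = 67, R_n = 155.52 kN/bolt. φR_n = 0.75 × (1×115.2 + 4×155.52) = 553.0 kN.
Governing: min(798.7, 553.0) = 553.0 kN → bearing.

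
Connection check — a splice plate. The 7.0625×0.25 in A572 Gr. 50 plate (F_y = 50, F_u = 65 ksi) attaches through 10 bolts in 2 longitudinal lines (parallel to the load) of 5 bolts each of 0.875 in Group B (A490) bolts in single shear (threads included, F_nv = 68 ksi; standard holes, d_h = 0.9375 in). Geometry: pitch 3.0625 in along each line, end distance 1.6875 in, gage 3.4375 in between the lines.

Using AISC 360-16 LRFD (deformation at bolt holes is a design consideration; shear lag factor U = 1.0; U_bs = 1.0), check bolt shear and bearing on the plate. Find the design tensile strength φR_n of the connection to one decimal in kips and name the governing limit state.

Bolt shear: A_b = π(0.875)²/4 = 0.60132 in². φR_n = 0.75 × 68 × 0.60132 × 10 × 1 = 306.7 kips.
Bearing (0.25 in plate, F_u = 65 ksi): end bolts L_c = 1.6875 − 0.9375/2 = 1.21875, R_n = min(1.2×1.21875×0.25×65, 2.4×0.875×0.25×65) = 23.766 kips/bolt; interior L_c = 3.0625 − 0.9375 = 2.125, R_n = 34.125 kips/bolt. φR_n = 0.75 × (2×23.766 + 8×34.125) = 240.4 kips.
Governing: min(306.7, 240.4) = 240.4 kips → bearing.

240.4 kips (bearing governs)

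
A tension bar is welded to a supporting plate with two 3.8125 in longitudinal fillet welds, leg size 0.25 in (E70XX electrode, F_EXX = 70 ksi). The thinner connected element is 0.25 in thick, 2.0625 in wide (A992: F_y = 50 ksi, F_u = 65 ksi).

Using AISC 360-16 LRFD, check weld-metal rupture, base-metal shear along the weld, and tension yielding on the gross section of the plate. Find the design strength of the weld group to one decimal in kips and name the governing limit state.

Weld metal: throat = 0.707×0.25 = 0.17675 in, L = 2×3.8125 = 7.625 in. φR_n = 0.75 × 0.6 × 70 × 0.17675 × 7.625 = 42.5 kips.
Base metal shear (0.25 in plate): yield φR_n = 1.0×0.6×50×0.25×7.625 = 57.2 kips; rupture φR_n = 0.75×0.6×65×0.25×7.625 = 55.8 kips; take 55.8 kips (rupture).
Tension yield (gross): A_g = 2.0625×0.25 = 0.51563 in². φR_n = 0.90 × 50 × 0.51563 = 23.2 kips.
Governing: min(42.5, 55.8, 23.2) = 23.2 kips → gross-section yield.

23.2 kips (gross-section yield governs)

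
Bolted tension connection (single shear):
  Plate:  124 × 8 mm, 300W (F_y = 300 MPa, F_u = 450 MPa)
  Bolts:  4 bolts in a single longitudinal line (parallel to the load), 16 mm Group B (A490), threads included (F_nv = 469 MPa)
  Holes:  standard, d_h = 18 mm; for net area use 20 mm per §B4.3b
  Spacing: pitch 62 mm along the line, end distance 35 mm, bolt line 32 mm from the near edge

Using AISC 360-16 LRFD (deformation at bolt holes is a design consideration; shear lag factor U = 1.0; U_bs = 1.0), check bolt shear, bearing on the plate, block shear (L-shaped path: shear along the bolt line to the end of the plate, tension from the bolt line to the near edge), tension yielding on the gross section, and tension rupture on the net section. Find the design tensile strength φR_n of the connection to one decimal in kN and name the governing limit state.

Bolt shear: A_b = π(16)²/4 = 201.06 mm². φR_n = 0.75 × 469 × 201.06 × 4 × 1 = 282.9 kN.
Bearing (8 mm plate, F_u = 450 MPa): end bolts L_c = 35 − 18/2 = 26, R_n = min(1.2×26×8×450, 2.4×16×8×450) = 112.32 kN/bolt; interior L_c = 62 − 18 = 44, R_n = 138.24 kN/bolt. φR_n = 0.75 × (1×112.32 + 3×138.24) = 395.3 kN.
Block shear: shear path 1×[35+3×62] = 1×221 mm, A_gv = 1768, A_nv = 1×(221 − 3.5×20)×8 = 1208 mm²; tension to near edge: (32 − 0.5×20)×8 = 176 mm². R_n = min(0.6×450×1208, 0.6×300×1768) + 1.0×450×176 = min(326.16, 318.24) + 79.2 = 397.44 kN. φR_n = 0.75 × 397.44 = 298.1 kN.
Tension yield (gross): A_g = 124×8 = 992 mm². φR_n = 0.90 × 300 × 992 = 267.8 kN.
Tension rupture (net): A_n = (124 − 1×20)×8 = 832 mm² (U = 1.0, A_e = A_n). φR_n = 0.75 × 450 × 832 = 280.8 kN.
Governing: min(282.9, 395.3, 298.1, 267.8, 280.8) = 267.8 kN → gross-section yield.

267.8 kN (gross-section yield governs)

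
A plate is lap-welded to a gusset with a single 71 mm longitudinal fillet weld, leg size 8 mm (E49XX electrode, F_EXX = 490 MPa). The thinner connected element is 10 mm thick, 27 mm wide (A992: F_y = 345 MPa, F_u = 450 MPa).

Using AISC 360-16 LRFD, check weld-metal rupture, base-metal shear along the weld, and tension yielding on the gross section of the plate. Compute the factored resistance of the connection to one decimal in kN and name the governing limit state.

Weld metal: throat = 0.707×8 = 5.656 mm, L = 71 mm. φR_n = 0.75 × 0.6 × 490 × 5.656 × 71 = 88.5 kN.
Base metal shear (10 mm plate): yield φR_n = 1.0×0.6×345×10×71 = 147.0 kN; rupture φR_n = 0.75×0.6×450×10×71 = 143.8 kN; take 143.8 kN (rupture).
Tension yield (gross): A_g = 27×10 = 270 mm². φR_n = 0.90 × 345 × 270 = 83.8 kN.
Governing: min(88.5, 143.8, 83.8) = 83.8 kN → gross-section yield.

83.8 kN (gross-section yield governs)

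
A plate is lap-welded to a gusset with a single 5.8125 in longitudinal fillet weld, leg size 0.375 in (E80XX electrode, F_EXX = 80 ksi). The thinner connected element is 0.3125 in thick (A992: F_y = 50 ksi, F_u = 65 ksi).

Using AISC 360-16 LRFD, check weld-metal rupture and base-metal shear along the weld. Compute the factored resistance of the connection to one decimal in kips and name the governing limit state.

Weld metal: throat = 0.707×0.375 = 0.26513 in, L = 5.8125 in. φR_n = 0.75 × 0.6 × 80 × 0.26513 × 5.8125 = 55.5 kips.
Base metal shear (0.3125 in plate): yield φR_n = 1.0×0.6×50×0.3125×5.8125 = 54.5 kips; rupture φR_n = 0.75×0.6×65×0.3125×5.8125 = 53.1 kips; take 53.1 kips (rupture).
Governing: min(55.5, 53.1) = 53.1 kips → base-metal shear.

53.1 kips (base-metal shear governs)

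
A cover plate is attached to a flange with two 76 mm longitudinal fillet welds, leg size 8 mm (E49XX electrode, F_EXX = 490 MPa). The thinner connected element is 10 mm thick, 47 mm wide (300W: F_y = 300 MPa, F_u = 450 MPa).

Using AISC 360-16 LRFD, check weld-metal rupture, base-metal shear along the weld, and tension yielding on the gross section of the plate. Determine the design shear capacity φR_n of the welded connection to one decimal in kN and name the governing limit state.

Weld metal: throat = 0.707×8 = 5.656 mm, L = 2×76 = 152 mm. φR_n = 0.75 × 0.6 × 490 × 5.656 × 152 = 189.6 kN.
Base metal shear (10 mm plate): yield φR_n = 1.0×0.6×300×10×152 = 273.6 kN; rupture φR_n = 0.75×0.6×450×10×152 = 307.8 kN; take 273.6 kN (yield).
Tension yield (gross): A_g = 47×10 = 470 mm². φR_n = 0.90 × 300 × 470 = 126.9 kN.
Governing: min(189.6, 273.6, 126.9) = 126.9 kN → gross-section yield.

126.9 kN (gross-section yield governs)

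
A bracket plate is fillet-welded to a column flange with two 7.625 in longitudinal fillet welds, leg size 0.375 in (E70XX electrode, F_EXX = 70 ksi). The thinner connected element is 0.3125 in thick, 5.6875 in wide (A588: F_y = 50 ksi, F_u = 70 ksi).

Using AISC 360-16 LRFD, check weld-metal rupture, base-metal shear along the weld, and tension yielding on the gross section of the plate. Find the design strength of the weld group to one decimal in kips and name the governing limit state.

80.0 kips (gross-section yield governs)

Weld metal: throat = 0.707×0.375 = 0.26513 in, L = 2×7.625 = 15.25 in. φR_n = 0.75 × 0.6 × 70 × 0.26513 × 15.25 = 127.4 kips.
Base metal shear (0.3125 in plate): yield φR_n = 1.0×0.6×50×0.3125×15.25 = 143.0 kips; rupture φR_n = 0.75×0.6×70×0.3125×15.25 = 150.1 kips; take 143.0 kips (yield).
Tension yield (gross): A_g = 5.6875×0.3125 = 1.7773 in². φR_n = 0.90 × 50 × 1.7773 = 80.0 kips.
Governing: min(127.4, 143.0, 80.0) = 80.0 kips → gross-section yield.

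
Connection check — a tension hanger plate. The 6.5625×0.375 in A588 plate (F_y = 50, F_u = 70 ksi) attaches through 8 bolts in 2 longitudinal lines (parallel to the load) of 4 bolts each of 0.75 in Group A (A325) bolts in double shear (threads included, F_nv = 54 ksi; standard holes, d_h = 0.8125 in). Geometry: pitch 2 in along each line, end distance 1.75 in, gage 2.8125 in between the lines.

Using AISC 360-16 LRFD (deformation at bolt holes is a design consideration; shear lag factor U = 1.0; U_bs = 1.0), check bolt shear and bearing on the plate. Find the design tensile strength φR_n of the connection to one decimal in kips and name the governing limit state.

231.8 kips (bearing governs)

Bolt shear: A_b = π(0.75)²/4 = 0.44179 in². φR_n = 0.75 × 54 × 0.44179 × 8 × 2 = 286.3 kips.
Bearing (0.375 in plate, F_u = 70 ksi): end bolts L_c = 1.75 − 0.8125/2 = 1.34375, R_n = min(1.2×1.34375×0.375×70, 2.4×0.75×0.375×70) = 42.328 kips/bolt; interior L_c = 2 − 0.8125 = 1.1875, R_n = 37.406 kips/bolt. φR_n = 0.75 × (2×42.328 + 6×37.406) = 231.8 kips.
Governing: min(286.3, 231.8) = 231.8 kips → bearing.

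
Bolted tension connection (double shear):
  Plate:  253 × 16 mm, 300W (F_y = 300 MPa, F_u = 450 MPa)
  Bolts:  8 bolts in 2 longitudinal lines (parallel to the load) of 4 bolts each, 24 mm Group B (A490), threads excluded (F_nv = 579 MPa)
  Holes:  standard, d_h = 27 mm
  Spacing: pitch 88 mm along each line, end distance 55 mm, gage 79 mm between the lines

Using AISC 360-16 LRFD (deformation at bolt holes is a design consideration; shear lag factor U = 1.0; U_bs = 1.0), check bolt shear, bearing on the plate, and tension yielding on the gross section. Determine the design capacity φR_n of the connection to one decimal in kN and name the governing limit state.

Bolt shear: A_b = π(24)²/4 = 452.39 mm². φR_n = 0.75 × 579 × 452.39 × 8 × 2 = 3143.2 kN.
Bearing (16 mm plate, F_u = 450 MPa): end bolts L_c = 55 − 27/2 = 41.5, R_n = min(1.2×41.5×16×450, 2.4×24×16×450) = 358.56 kN/bolt; interior L_c = 88 − 27 = 61, R_n = 414.72 kN/bolt. φR_n = 0.75 × (2×358.56 + 6×414.72) = 2404.1 kN.
Tension yield (gross): A_g = 253×16 = 4048 mm². φR_n = 0.90 × 300 × 4048 = 1093.0 kN.
Governing: min(3143.2, 2404.1, 1093.0) = 1093.0 kN → gross-section yield.

1093.0 kN (gross-section yield governs)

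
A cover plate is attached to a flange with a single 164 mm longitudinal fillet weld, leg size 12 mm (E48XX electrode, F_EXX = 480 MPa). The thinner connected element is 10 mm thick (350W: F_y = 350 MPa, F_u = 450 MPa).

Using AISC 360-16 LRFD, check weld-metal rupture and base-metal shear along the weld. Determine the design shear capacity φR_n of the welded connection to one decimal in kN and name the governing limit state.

Weld metal: throat = 0.707×12 = 8.484 mm, L = 164 mm. φR_n = 0.75 × 0.6 × 480 × 8.484 × 164 = 300.5 kN.
Base metal shear (10 mm plate): yield φR_n = 1.0×0.6×350×10×164 = 344.4 kN; rupture φR_n = 0.75×0.6×450×10×164 = 332.1 kN; take 332.1 kN (rupture).
Governing: min(300.5, 332.1) = 300.5 kN → weld metal.

300.5 kN (weld metal governs)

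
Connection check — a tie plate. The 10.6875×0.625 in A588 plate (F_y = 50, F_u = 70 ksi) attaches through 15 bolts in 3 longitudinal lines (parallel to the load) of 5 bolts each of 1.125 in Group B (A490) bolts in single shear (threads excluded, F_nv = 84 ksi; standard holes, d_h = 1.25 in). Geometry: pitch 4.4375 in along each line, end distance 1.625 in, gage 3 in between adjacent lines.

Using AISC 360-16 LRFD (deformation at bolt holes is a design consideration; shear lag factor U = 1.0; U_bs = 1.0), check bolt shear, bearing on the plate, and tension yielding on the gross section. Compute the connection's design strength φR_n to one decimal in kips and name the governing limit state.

300.6 kips (gross-section yield governs)

Bolt shear: A_b = π(1.125)²/4 = 0.99402 in². φR_n = 0.75 × 84 × 0.99402 × 15 × 1 = 939.3 kips.
Bearing (0.625 in plate, F_u = 70 ksi): end bolts L_c = 1.625 − 1.25/2 = 1, R_n = min(1.2×1×0.625×70, 2.4×1.125×0.625×70) = 52.5 kips/bolt; interior L_c = 4.4375 − 1.25 = 3.1875, R_n = 118.13 kips/bolt. φR_n = 0.75 × (3×52.5 + 12×118.13) = 1181.3 kips.
Tension yield (gross): A_g = 10.6875×0.625 = 6.6797 in². φR_n = 0.90 × 50 × 6.6797 = 300.6 kips.
Governing: min(939.3, 1181.3, 300.6) = 300.6 kips → gross-section yield.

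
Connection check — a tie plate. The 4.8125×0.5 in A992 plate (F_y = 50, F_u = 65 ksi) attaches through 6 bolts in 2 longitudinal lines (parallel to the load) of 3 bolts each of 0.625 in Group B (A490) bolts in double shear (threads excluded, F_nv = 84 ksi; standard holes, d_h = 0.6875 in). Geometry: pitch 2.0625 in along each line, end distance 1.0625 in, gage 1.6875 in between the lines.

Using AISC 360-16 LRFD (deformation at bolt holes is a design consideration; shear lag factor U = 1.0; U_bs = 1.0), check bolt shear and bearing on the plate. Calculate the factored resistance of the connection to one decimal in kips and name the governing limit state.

Bolt shear: A_b = π(0.625)²/4 = 0.3068 in². φR_n = 0.75 × 84 × 0.3068 × 6 × 2 = 231.9 kips.
Bearing (0.5 in plate, F_u = 65 ksi): end bolts L_c = 1.0625 − 0.6875/2 = 0.71875, R_n = min(1.2×0.71875×0.5×65, 2.4×0.625×0.5×65) = 28.031 kips/bolt; interior L_c = 2.0625 − 0.6875 = 1.375, R_n = 48.75 kips/bolt. φR_n = 0.75 × (2×28.031 + 4×48.75) = 188.3 kips.
Governing: min(231.9, 188.3) = 188.3 kips → bearing.

188.3 kips (bearing governs)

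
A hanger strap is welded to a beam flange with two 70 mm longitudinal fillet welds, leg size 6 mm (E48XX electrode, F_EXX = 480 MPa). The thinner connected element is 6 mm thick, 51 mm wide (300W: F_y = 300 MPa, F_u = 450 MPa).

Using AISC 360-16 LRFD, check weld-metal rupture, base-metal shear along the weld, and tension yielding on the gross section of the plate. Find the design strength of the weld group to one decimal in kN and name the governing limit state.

Weld metal: throat = 0.707×6 = 4.242 mm, L = 2×70 = 140 mm. φR_n = 0.75 × 0.6 × 480 × 4.242 × 140 = 128.3 kN.
Base metal shear (6 mm plate): yield φR_n = 1.0×0.6×300×6×140 = 151.2 kN; rupture φR_n = 0.75×0.6×450×6×140 = 170.1 kN; take 151.2 kN (yield).
Tension yield (gross): A_g = 51×6 = 306 mm². φR_n = 0.90 × 300 × 306 = 82.6 kN.
Governing: min(128.3, 151.2, 82.6) = 82.6 kN → gross-section yield.

82.6 kN (gross-section yield governs)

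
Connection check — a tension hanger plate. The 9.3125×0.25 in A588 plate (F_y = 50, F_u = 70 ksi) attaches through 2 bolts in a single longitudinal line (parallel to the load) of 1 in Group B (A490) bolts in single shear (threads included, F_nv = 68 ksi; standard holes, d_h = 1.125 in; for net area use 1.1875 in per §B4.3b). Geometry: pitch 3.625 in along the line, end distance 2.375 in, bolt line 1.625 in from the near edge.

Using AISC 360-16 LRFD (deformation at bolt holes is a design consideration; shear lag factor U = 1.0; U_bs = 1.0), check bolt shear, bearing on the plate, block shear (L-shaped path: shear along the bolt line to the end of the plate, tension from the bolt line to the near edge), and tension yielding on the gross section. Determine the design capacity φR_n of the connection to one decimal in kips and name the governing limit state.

46.8 kips (block shear governs)

Bolt shear: A_b = π(1)²/4 = 0.7854 in². φR_n = 0.75 × 68 × 0.7854 × 2 × 1 = 80.1 kips.
Bearing (0.25 in plate, F_u = 70 ksi): end bolts L_c = 2.375 − 1.125/2 = 1.8125, R_n = min(1.2×1.8125×0.25×70, 2.4×1×0.25×70) = 38.063 kips/bolt; interior L_c = 3.625 − 1.125 = 2.5, R_n = 42 kips/bolt. φR_n = 0.75 × (1×38.063 + 1×42) = 60.0 kips.
Block shear: shear path 1×[2.375+1×3.625] = 1×6 in, A_gv = 1.5, A_nv = 1×(6 − 1.5×1.1875)×0.25 = 1.0547 in²; tension to near edge: (1.625 − 0.5×1.1875)×0.25 = 0.25781 in². R_n = min(0.6×70×1.0547, 0.6×50×1.5) + 1.0×70×0.25781 = min(44.297, 45) + 18.047 = 62.344 kips. φR_n = 0.75 × 62.344 = 46.8 kips.
Tension yield (gross): A_g = 9.3125×0.25 = 2.3281 in². φR_n = 0.90 × 50 × 2.3281 = 104.8 kips.
Governing: min(80.1, 60.0, 46.8, 104.8) = 46.8 kips → block shear.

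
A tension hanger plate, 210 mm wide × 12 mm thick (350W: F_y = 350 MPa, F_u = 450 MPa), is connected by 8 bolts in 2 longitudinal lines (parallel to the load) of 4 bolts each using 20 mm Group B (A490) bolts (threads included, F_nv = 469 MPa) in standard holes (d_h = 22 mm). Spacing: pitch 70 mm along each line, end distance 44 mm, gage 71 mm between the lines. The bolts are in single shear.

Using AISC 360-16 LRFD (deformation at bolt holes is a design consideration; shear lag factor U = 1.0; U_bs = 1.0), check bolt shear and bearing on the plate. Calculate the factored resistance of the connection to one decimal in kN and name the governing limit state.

Bolt shear: A_b = π(20)²/4 = 314.16 mm². φR_n = 0.75 × 469 × 314.16 × 8 × 1 = 884.0 kN.
Bearing (12 mm plate, F_u = 450 MPa): end bolts L_c = 44 − 22/2 = 33, R_n = min(1.2×33×12×450, 2.4×20×12×450) = 213.84 kN/bolt; interior L_c = 70 − 22 = 48, R_n = 259.2 kN/bolt. φR_n = 0.75 × (2×213.84 + 6×259.2) = 1487.2 kN.
Governing: min(884.0, 1487.2) = 884.0 kN → bolt shear.

884.0 kN (bolt shear governs)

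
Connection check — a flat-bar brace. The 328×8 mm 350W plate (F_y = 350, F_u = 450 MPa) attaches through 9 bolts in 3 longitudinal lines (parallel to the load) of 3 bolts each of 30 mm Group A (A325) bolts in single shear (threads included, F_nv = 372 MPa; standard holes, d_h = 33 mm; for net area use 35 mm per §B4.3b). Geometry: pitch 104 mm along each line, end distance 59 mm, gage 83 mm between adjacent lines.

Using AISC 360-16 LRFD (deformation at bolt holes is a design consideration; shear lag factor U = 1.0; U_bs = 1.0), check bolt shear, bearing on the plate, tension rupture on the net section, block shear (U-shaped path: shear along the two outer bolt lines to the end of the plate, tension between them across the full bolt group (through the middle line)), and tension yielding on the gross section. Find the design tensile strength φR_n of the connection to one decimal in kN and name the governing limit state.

602.1 kN (net-section rupture governs)

Bolt shear: A_b = π(30)²/4 = 706.86 mm². φR_n = 0.75 × 372 × 706.86 × 9 × 1 = 1774.9 kN.
Bearing (8 mm plate, F_u = 450 MPa): end bolts L_c = 59 − 33/2 = 42.5, R_n = min(1.2×42.5×8×450, 2.4×30×8×450) = 183.6 kN/bolt; interior L_c = 104 − 33 = 71, R_n = 259.2 kN/bolt. φR_n = 0.75 × (3×183.6 + 6×259.2) = 1579.5 kN.
Tension rupture (net): A_n = (328 − 3×35)×8 = 1784 mm² (U = 1.0, A_e = A_n). φR_n = 0.75 × 450 × 1784 = 602.1 kN.
Block shear: shear path 2×[59+2×104] = 2×267 mm, A_gv = 4272, A_nv = 2×(267 − 2.5×35)×8 = 2872 mm²; tension across gage: (166 − 2×35)×8 = 768 mm². R_n = min(0.6×450×2872, 0.6×350×4272) + 1.0×450×768 = min(775.44, 897.12) + 345.6 = 1121 kN. φR_n = 0.75 × 1121 = 840.8 kN.
Tension yield (gross): A_g = 328×8 = 2624 mm². φR_n = 0.90 × 350 × 2624 = 826.6 kN.
Governing: min(1774.9, 1579.5, 602.1, 840.8, 826.6) = 602.1 kN → net-section rupture.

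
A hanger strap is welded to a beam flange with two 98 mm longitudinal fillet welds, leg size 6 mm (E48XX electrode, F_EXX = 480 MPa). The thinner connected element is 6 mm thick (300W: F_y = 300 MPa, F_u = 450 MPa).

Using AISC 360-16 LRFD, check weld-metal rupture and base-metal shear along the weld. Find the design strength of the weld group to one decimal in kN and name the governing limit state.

Weld metal: throat = 0.707×6 = 4.242 mm, L = 2×98 = 196 mm. φR_n = 0.75 × 0.6 × 480 × 4.242 × 196 = 179.6 kN.
Base metal shear (6 mm plate): yield φR_n = 1.0×0.6×300×6×196 = 211.7 kN; rupture φR_n = 0.75×0.6×450×6×196 = 238.1 kN; take 211.7 kN (yield).
Governing: min(179.6, 211.7) = 179.6 kN → weld metal.

179.6 kN (weld metal governs)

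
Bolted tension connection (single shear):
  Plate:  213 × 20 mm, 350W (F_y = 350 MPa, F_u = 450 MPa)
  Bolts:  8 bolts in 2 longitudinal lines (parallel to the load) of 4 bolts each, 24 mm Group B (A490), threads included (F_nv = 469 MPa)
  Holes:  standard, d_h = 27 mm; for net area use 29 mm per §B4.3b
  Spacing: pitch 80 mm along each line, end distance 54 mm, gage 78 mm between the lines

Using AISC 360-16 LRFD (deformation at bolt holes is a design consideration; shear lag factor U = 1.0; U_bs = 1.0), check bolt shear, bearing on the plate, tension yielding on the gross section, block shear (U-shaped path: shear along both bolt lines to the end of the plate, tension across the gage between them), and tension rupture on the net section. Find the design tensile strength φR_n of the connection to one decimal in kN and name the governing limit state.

1046.3 kN (net-section rupture governs)

Bolt shear: A_b = π(24)²/4 = 452.39 mm². φR_n = 0.75 × 469 × 452.39 × 8 × 1 = 1273.0 kN.
Bearing (20 mm plate, F_u = 450 MPa): end bolts L_c = 54 − 27/2 = 40.5, R_n = min(1.2×40.5×20×450, 2.4×24×20×450) = 437.4 kN/bolt; interior L_c = 80 − 27 = 53, R_n = 518.4 kN/bolt. φR_n = 0.75 × (2×437.4 + 6×518.4) = 2988.9 kN.
Tension yield (gross): A_g = 213×20 = 4260 mm². φR_n = 0.90 × 350 × 4260 = 1341.9 kN.
Block shear: shear path 2×[54+3×80] = 2×294 mm, A_gv = 11760, A_nv = 2×(294 − 3.5×29)×20 = 7700 mm²; tension across gage: (78 − 1×29)×20 = 980 mm². R_n = min(0.6×450×7700, 0.6×350×11760) + 1.0×450×980 = min(2079, 2469.6) + 441 = 2520 kN. φR_n = 0.75 × 2520 = 1890.0 kN.
Tension rupture (net): A_n = (213 − 2×29)×20 = 3100 mm² (U = 1.0, A_e = A_n). φR_n = 0.75 × 450 × 3100 = 1046.3 kN.
Governing: min(1273.0, 2988.9, 1341.9, 1890.0, 1046.3) = 1046.3 kN → net-section rupture.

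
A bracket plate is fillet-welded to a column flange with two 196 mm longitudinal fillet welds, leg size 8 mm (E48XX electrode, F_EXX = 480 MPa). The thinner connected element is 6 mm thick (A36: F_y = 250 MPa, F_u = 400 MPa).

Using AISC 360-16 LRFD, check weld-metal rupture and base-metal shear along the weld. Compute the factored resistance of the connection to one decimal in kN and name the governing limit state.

352.8 kN (base-metal shear governs)

Weld metal: throat = 0.707×8 = 5.656 mm, L = 2×196 = 392 mm. φR_n = 0.75 × 0.6 × 480 × 5.656 × 392 = 478.9 kN.
Base metal shear (6 mm plate): yield φR_n = 1.0×0.6×250×6×392 = 352.8 kN; rupture φR_n = 0.75×0.6×400×6×392 = 423.4 kN; take 352.8 kN (yield).
Governing: min(478.9, 352.8) = 352.8 kN → base-metal shear.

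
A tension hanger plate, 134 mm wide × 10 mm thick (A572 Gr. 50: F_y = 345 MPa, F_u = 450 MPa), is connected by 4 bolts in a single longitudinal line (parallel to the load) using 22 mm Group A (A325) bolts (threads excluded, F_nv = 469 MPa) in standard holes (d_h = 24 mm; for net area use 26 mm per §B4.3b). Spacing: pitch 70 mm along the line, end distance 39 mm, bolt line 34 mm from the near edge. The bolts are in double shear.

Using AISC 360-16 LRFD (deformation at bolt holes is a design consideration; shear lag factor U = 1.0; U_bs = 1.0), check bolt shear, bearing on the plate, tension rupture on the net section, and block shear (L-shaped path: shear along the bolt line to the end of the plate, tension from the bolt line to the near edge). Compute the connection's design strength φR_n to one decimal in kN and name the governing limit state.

364.5 kN (net-section rupture governs)

Bolt shear: A_b = π(22)²/4 = 380.13 mm². φR_n = 0.75 × 469 × 380.13 × 4 × 2 = 1069.7 kN.
Bearing (10 mm plate, F_u = 450 MPa): end bolts L_c = 39 − 24/2 = 27, R_n = min(1.2×27×10×450, 2.4×22×10×450) = 145.8 kN/bolt; interior L_c = 70 − 24 = 46, R_n = 237.6 kN/bolt. φR_n = 0.75 × (1×145.8 + 3×237.6) = 644.0 kN.
Tension rupture (net): A_n = (134 − 1×26)×10 = 1080 mm² (U = 1.0, A_e = A_n). φR_n = 0.75 × 450 × 1080 = 364.5 kN.
Block shear: shear path 1×[39+3×70] = 1×249 mm, A_gv = 2490, A_nv = 1×(249 − 3.5×26)×10 = 1580 mm²; tension to near edge: (34 − 0.5×26)×10 = 210 mm². R_n = min(0.6×450×1580, 0.6×345×2490) + 1.0×450×210 = min(426.6, 515.43) + 94.5 = 521.1 kN. φR_n = 0.75 × 521.1 = 390.8 kN.
Governing: min(1069.7, 644.0, 364.5, 390.8) = 364.5 kN → net-section rupture.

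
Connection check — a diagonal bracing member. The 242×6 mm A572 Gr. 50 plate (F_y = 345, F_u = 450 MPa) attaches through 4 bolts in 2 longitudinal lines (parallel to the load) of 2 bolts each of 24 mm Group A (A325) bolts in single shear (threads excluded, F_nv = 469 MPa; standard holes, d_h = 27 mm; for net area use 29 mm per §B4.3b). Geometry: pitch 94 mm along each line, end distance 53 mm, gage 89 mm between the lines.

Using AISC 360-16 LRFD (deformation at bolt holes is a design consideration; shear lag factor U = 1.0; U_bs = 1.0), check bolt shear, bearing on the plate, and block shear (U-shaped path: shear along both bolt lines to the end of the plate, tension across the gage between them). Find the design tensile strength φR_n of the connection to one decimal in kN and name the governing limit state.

Bolt shear: A_b = π(24)²/4 = 452.39 mm². φR_n = 0.75 × 469 × 452.39 × 4 × 1 = 636.5 kN.
Bearing (6 mm plate, F_u = 450 MPa): end bolts L_c = 53 − 27/2 = 39.5, R_n = min(1.2×39.5×6×450, 2.4×24×6×450) = 127.98 kN/bolt; interior L_c = 94 − 27 = 67, R_n = 155.52 kN/bolt. φR_n = 0.75 × (2×127.98 + 2×155.52) = 425.3 kN.
Block shear: shear path 2×[53+1×94] = 2×147 mm, A_gv = 1764, A_nv = 2×(147 − 1.5×29)×6 = 1242 mm²; tension across gage: (89 − 1×29)×6 = 360 mm². R_n = min(0.6×450×1242, 0.6×345×1764) + 1.0×450×360 = min(335.34, 365.15) + 162 = 497.34 kN. φR_n = 0.75 × 497.34 = 373.0 kN.
Governing: min(636.5, 425.3, 373.0) = 373.0 kN → block shear.

373.0 kN (block shear governs)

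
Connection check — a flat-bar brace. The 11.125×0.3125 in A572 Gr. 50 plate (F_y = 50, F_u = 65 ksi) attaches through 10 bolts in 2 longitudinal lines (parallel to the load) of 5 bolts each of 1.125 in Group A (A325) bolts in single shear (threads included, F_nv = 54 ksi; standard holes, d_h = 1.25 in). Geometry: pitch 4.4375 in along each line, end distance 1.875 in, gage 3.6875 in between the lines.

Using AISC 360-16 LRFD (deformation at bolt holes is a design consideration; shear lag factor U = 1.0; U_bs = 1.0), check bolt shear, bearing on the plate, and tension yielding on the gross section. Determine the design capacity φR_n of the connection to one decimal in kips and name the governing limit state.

156.4 kips (gross-section yield governs)

Bolt shear: A_b = π(1.125)²/4 = 0.99402 in². φR_n = 0.75 × 54 × 0.99402 × 10 × 1 = 402.6 kips.
Bearing (0.3125 in plate, F_u = 65 ksi): end bolts L_c = 1.875 − 1.25/2 = 1.25, R_n = min(1.2×1.25×0.3125×65, 2.4×1.125×0.3125×65) = 30.469 kips/bolt; interior L_c = 4.4375 − 1.25 = 3.1875, R_n = 54.844 kips/bolt. φR_n = 0.75 × (2×30.469 + 8×54.844) = 374.8 kips.
Tension yield (gross): A_g = 11.125×0.3125 = 3.4766 in². φR_n = 0.90 × 50 × 3.4766 = 156.4 kips.
Governing: min(402.6, 374.8, 156.4) = 156.4 kips → gross-section yield.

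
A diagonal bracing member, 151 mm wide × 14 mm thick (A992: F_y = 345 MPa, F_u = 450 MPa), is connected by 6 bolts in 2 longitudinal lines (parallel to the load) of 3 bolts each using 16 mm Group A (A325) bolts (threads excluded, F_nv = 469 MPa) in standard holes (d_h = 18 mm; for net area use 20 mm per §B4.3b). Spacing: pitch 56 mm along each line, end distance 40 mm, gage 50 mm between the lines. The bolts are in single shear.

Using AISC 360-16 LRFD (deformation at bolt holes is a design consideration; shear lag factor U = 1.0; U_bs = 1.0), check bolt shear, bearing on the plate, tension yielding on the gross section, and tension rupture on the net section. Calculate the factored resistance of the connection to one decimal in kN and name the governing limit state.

Bolt shear: A_b = π(16)²/4 = 201.06 mm². φR_n = 0.75 × 469 × 201.06 × 6 × 1 = 424.3 kN.
Bearing (14 mm plate, F_u = 450 MPa): end bolts L_c = 40 − 18/2 = 31, R_n = min(1.2×31×14×450, 2.4×16×14×450) = 234.36 kN/bolt; interior L_c = 56 − 18 = 38, R_n = 241.92 kN/bolt. φR_n = 0.75 × (2×234.36 + 4×241.92) = 1077.3 kN.
Tension yield (gross): A_g = 151×14 = 2114 mm². φR_n = 0.90 × 345 × 2114 = 656.4 kN.
Tension rupture (net): A_n = (151 − 2×20)×14 = 1554 mm² (U = 1.0, A_e = A_n). φR_n = 0.75 × 450 × 1554 = 524.5 kN.
Governing: min(424.3, 1077.3, 656.4, 524.5) = 424.3 kN → bolt shear.

424.3 kN (bolt shear governs)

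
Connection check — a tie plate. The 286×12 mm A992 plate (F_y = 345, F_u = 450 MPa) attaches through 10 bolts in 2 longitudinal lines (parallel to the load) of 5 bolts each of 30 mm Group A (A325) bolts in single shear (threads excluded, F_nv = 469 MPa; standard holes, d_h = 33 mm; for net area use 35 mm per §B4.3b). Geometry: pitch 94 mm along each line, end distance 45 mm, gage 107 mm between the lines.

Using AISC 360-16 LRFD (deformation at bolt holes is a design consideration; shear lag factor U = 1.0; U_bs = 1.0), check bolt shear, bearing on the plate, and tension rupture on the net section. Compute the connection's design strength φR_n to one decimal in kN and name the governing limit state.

874.8 kN (net-section rupture governs)

Bolt shear: A_b = π(30)²/4 = 706.86 mm². φR_n = 0.75 × 469 × 706.86 × 10 × 1 = 2486.4 kN.
Bearing (12 mm plate, F_u = 450 MPa): end bolts L_c = 45 − 33/2 = 28.5, R_n = min(1.2×28.5×12×450, 2.4×30×12×450) = 184.68 kN/bolt; interior L_c = 94 − 33 = 61, R_n = 388.8 kN/bolt. φR_n = 0.75 × (2×184.68 + 8×388.8) = 2609.8 kN.
Tension rupture (net): A_n = (286 − 2×35)×12 = 2592 mm² (U = 1.0, A_e = A_n). φR_n = 0.75 × 450 × 2592 = 874.8 kN.
Governing: min(2486.4, 2609.8, 874.8) = 874.8 kN → net-section rupture.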